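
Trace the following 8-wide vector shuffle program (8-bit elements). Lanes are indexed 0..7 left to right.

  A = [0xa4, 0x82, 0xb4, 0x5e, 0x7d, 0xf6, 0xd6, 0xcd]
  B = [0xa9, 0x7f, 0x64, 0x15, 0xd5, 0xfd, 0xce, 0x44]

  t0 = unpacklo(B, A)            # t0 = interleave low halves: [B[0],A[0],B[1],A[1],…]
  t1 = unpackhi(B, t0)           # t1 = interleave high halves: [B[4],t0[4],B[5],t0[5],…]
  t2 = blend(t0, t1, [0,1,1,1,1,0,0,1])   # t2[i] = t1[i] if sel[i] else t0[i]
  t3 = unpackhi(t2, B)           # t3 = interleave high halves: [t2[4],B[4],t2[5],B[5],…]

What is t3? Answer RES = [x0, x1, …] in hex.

RES = [0xce, 0xd5, 0xb4, 0xfd, 0x15, 0xce, 0x5e, 0x44]

→ t0 |a9|a4|7f|82|64|b4|15|5e|
→ t1 |d5|64|fd|b4|ce|15|44|5e|
→ t2 |a9|64|fd|b4|ce|b4|15|5e|
→ t3 |ce|d5|b4|fd|15|ce|5e|44|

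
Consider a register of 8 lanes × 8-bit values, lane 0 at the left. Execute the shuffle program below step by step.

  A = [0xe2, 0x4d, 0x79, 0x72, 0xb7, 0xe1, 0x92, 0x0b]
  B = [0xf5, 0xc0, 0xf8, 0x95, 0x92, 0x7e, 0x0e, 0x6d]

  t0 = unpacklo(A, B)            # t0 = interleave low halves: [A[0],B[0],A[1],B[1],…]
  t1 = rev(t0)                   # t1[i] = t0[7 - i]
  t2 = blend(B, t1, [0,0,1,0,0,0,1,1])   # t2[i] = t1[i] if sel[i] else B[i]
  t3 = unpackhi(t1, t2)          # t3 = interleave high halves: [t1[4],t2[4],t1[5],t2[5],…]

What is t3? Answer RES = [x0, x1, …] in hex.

RES = [ 0xc0  0x92  0x4d  0x7e  0xf5  0xf5  0xe2  0xe2 ]

t0 = [0xe2, 0xf5, 0x4d, 0xc0, 0x79, 0xf8, 0x72, 0x95]
t1 = [0x95, 0x72, 0xf8, 0x79, 0xc0, 0x4d, 0xf5, 0xe2]
t2 = [0xf5, 0xc0, 0xf8, 0x95, 0x92, 0x7e, 0xf5, 0xe2]
t3 = [0xc0, 0x92, 0x4d, 0x7e, 0xf5, 0xf5, 0xe2, 0xe2]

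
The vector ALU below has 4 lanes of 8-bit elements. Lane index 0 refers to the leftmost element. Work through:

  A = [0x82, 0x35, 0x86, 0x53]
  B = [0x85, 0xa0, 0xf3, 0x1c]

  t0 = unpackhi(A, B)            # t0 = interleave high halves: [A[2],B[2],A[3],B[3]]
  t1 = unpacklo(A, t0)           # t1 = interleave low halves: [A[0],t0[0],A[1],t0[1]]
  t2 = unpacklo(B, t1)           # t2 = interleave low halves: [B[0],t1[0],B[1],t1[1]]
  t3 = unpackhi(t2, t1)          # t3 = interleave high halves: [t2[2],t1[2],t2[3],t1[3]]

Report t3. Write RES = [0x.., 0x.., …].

RES = [0xa0, 0x35, 0x86, 0xf3]

t0 = [0x86, 0xf3, 0x53, 0x1c]
t1 = [0x82, 0x86, 0x35, 0xf3]
t2 = [0x85, 0x82, 0xa0, 0x86]
t3 = [0xa0, 0x35, 0x86, 0xf3]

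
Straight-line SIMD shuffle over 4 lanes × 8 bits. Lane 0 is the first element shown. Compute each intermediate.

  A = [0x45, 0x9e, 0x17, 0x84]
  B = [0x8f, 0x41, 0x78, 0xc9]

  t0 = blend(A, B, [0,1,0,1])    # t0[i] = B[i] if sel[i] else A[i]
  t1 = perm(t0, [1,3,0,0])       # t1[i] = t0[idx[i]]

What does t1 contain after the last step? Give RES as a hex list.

RES = [ 0x41  0xc9  0x45  0x45 ]

→ t0 |45|41|17|c9|
→ t1 |41|c9|45|45|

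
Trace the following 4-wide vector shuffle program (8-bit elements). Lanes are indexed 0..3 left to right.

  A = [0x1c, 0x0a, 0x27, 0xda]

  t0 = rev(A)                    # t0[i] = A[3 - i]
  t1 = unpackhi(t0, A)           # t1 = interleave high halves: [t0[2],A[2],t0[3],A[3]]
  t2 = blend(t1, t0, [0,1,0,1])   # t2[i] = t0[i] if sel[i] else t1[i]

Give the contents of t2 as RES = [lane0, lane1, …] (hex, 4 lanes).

  t0: da 27 0a 1c
  t1: 0a 27 1c da
  t2: 0a 27 1c 1c

RES = [0x0a, 0x27, 0x1c, 0x1c]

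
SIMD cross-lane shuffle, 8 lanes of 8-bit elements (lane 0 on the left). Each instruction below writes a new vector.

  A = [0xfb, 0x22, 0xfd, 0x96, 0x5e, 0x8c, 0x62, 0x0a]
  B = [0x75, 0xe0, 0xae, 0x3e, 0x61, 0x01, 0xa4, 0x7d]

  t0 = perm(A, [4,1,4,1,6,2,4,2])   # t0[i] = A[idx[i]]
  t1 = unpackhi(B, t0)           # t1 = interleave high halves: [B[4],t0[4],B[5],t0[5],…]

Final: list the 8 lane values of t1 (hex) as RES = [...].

  t0: 5e 22 5e 22 62 fd 5e fd
  t1: 61 62 01 fd a4 5e 7d fd

RES = [ 0x61  0x62  0x01  0xfd  0xa4  0x5e  0x7d  0xfd ]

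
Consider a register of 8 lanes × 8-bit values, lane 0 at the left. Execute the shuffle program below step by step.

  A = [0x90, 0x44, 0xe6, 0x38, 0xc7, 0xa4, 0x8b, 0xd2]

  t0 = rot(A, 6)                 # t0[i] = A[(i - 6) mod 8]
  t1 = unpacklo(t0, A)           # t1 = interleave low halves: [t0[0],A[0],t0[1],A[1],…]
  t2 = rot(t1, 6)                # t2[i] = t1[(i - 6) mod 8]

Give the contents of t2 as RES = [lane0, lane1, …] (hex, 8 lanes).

t0 = [0xe6, 0x38, 0xc7, 0xa4, 0x8b, 0xd2, 0x90, 0x44]
t1 = [0xe6, 0x90, 0x38, 0x44, 0xc7, 0xe6, 0xa4, 0x38]
t2 = [0x38, 0x44, 0xc7, 0xe6, 0xa4, 0x38, 0xe6, 0x90]

RES = [0x38, 0x44, 0xc7, 0xe6, 0xa4, 0x38, 0xe6, 0x90]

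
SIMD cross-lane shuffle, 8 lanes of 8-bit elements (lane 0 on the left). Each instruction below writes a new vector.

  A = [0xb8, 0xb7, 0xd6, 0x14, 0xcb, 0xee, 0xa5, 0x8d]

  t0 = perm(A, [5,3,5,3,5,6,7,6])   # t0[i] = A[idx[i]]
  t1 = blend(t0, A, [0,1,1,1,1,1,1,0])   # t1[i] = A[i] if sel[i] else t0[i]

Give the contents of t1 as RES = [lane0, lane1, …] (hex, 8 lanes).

RES = [ 0xee  0xb7  0xd6  0x14  0xcb  0xee  0xa5  0xa5 ]

  t0: ee 14 ee 14 ee a5 8d a5
  t1: ee b7 d6 14 cb ee a5 a5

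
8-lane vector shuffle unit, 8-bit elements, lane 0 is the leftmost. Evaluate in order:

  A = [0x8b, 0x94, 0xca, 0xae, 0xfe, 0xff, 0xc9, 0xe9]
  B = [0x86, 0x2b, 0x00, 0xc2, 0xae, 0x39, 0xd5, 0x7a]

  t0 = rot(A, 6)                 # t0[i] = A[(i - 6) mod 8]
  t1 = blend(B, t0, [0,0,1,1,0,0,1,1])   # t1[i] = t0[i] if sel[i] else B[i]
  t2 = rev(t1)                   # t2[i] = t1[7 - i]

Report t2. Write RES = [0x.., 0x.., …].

→ t0 |ca|ae|fe|ff|c9|e9|8b|94|
→ t1 |86|2b|fe|ff|ae|39|8b|94|
→ t2 |94|8b|39|ae|ff|fe|2b|86|

RES = [0x94, 0x8b, 0x39, 0xae, 0xff, 0xfe, 0x2b, 0x86]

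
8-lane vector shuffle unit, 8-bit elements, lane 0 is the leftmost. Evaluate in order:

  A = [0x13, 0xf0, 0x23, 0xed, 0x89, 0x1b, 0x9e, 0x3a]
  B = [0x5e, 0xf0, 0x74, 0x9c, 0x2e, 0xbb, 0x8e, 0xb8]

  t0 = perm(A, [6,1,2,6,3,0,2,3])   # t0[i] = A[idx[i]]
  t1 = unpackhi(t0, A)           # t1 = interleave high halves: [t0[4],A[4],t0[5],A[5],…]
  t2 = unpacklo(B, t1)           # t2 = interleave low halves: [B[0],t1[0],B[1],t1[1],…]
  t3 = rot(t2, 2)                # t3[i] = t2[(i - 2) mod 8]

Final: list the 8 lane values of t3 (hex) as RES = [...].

→ t0 |9e|f0|23|9e|ed|13|23|ed|
→ t1 |ed|89|13|1b|23|9e|ed|3a|
→ t2 |5e|ed|f0|89|74|13|9c|1b|
→ t3 |9c|1b|5e|ed|f0|89|74|13|

RES = [ 0x9c  0x1b  0x5e  0xed  0xf0  0x89  0x74  0x13 ]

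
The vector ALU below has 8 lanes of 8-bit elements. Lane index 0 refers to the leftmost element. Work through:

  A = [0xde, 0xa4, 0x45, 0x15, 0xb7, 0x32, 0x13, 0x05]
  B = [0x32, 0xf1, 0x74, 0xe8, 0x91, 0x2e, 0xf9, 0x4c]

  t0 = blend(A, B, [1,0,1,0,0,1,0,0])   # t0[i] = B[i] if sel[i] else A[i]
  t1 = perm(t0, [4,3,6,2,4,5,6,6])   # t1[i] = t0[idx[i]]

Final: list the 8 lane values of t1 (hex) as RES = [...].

t0 = [0x32, 0xa4, 0x74, 0x15, 0xb7, 0x2e, 0x13, 0x05]
t1 = [0xb7, 0x15, 0x13, 0x74, 0xb7, 0x2e, 0x13, 0x13]

RES = [ 0xb7  0x15  0x13  0x74  0xb7  0x2e  0x13  0x13 ]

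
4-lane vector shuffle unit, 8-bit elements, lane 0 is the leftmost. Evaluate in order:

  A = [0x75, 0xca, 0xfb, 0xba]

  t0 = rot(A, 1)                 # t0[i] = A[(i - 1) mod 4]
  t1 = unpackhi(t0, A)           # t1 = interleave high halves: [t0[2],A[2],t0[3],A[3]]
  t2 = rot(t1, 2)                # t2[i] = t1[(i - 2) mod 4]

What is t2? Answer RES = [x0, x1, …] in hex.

RES = [ 0xfb  0xba  0xca  0xfb ]

→ t0 |ba|75|ca|fb|
→ t1 |ca|fb|fb|ba|
→ t2 |fb|ba|ca|fb|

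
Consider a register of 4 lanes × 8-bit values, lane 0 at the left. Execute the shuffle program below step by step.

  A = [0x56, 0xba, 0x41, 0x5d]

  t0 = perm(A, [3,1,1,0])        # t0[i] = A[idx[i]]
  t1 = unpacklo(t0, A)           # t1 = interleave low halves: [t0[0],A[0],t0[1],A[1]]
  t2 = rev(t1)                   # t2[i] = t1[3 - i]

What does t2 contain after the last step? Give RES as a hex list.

RES = [0xba, 0xba, 0x56, 0x5d]

  t0: 5d ba ba 56
  t1: 5d 56 ba ba
  t2: ba ba 56 5d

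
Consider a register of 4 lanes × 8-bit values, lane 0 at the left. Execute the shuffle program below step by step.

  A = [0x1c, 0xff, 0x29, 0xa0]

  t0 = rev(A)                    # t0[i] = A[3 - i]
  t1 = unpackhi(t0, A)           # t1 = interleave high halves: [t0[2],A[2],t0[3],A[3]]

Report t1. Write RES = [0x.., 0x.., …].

t0 = [0xa0, 0x29, 0xff, 0x1c]
t1 = [0xff, 0x29, 0x1c, 0xa0]

RES = [0xff, 0x29, 0x1c, 0xa0]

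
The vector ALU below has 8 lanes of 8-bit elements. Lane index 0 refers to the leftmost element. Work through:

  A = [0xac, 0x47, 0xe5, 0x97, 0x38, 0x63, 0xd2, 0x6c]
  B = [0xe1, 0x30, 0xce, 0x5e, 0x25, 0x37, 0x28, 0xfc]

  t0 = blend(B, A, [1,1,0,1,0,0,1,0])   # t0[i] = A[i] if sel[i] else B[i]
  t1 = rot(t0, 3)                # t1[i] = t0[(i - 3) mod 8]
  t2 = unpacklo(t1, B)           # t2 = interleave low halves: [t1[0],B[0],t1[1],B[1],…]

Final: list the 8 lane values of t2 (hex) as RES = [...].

  t0: ac 47 ce 97 25 37 d2 fc
  t1: 37 d2 fc ac 47 ce 97 25
  t2: 37 e1 d2 30 fc ce ac 5e

RES = [ 0x37  0xe1  0xd2  0x30  0xfc  0xce  0xac  0x5e ]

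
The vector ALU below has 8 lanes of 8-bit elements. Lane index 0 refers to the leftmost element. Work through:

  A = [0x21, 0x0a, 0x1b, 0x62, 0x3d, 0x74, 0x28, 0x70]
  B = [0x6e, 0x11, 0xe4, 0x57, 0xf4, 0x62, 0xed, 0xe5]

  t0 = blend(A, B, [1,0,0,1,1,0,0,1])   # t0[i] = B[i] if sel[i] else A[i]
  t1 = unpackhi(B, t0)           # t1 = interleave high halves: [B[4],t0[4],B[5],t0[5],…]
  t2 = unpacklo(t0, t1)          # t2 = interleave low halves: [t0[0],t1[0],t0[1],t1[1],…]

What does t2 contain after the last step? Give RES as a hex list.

RES = [ 0x6e  0xf4  0x0a  0xf4  0x1b  0x62  0x57  0x74 ]

→ t0 |6e|0a|1b|57|f4|74|28|e5|
→ t1 |f4|f4|62|74|ed|28|e5|e5|
→ t2 |6e|f4|0a|f4|1b|62|57|74|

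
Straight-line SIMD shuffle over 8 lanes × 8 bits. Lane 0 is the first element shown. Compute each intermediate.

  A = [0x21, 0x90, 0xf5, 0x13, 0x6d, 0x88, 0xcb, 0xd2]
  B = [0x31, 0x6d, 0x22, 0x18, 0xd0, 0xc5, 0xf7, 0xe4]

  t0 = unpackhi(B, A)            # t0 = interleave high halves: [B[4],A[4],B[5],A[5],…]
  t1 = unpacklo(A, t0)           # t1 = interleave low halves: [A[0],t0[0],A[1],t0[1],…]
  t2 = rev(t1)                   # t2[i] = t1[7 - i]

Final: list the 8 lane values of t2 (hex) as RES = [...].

RES = [ 0x88  0x13  0xc5  0xf5  0x6d  0x90  0xd0  0x21 ]

→ t0 |d0|6d|c5|88|f7|cb|e4|d2|
→ t1 |21|d0|90|6d|f5|c5|13|88|
→ t2 |88|13|c5|f5|6d|90|d0|21|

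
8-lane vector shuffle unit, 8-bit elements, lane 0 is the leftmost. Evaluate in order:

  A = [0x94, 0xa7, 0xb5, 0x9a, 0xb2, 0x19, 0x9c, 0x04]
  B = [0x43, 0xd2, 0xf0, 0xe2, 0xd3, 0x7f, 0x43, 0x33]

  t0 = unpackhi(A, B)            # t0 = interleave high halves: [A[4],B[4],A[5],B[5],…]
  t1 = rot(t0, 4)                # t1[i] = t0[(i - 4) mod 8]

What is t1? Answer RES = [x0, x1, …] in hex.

RES = [ 0x9c  0x43  0x04  0x33  0xb2  0xd3  0x19  0x7f ]

→ t0 |b2|d3|19|7f|9c|43|04|33|
→ t1 |9c|43|04|33|b2|d3|19|7f|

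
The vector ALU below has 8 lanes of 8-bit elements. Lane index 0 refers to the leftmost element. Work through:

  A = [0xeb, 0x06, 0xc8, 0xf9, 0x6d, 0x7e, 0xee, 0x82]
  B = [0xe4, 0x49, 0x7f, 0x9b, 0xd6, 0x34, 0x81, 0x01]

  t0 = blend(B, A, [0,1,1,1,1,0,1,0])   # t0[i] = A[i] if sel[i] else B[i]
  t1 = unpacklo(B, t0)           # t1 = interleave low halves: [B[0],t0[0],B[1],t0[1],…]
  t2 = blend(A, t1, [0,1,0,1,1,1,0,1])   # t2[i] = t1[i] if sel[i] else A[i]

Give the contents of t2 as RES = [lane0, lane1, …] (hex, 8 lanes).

RES = [ 0xeb  0xe4  0xc8  0x06  0x7f  0xc8  0xee  0xf9 ]

t0 = [0xe4, 0x06, 0xc8, 0xf9, 0x6d, 0x34, 0xee, 0x01]
t1 = [0xe4, 0xe4, 0x49, 0x06, 0x7f, 0xc8, 0x9b, 0xf9]
t2 = [0xeb, 0xe4, 0xc8, 0x06, 0x7f, 0xc8, 0xee, 0xf9]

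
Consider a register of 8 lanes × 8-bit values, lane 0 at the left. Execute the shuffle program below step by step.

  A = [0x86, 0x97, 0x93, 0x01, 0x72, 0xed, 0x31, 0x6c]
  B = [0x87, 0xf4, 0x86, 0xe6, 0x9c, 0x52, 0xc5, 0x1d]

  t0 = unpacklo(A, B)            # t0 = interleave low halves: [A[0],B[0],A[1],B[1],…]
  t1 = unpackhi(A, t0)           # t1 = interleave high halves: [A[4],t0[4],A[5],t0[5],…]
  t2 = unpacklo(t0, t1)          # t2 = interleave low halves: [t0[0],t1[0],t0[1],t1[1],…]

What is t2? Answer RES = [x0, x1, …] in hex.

RES = [ 0x86  0x72  0x87  0x93  0x97  0xed  0xf4  0x86 ]

  t0: 86 87 97 f4 93 86 01 e6
  t1: 72 93 ed 86 31 01 6c e6
  t2: 86 72 87 93 97 ed f4 86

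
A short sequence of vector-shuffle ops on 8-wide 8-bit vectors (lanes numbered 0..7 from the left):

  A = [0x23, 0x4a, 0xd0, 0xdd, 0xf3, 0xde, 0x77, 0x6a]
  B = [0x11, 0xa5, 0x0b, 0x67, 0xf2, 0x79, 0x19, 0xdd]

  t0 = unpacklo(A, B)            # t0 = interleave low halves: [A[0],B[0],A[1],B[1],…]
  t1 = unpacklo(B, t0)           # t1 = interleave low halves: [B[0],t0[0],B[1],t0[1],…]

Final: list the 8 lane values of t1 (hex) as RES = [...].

RES = [0x11, 0x23, 0xa5, 0x11, 0x0b, 0x4a, 0x67, 0xa5]

t0 = [0x23, 0x11, 0x4a, 0xa5, 0xd0, 0x0b, 0xdd, 0x67]
t1 = [0x11, 0x23, 0xa5, 0x11, 0x0b, 0x4a, 0x67, 0xa5]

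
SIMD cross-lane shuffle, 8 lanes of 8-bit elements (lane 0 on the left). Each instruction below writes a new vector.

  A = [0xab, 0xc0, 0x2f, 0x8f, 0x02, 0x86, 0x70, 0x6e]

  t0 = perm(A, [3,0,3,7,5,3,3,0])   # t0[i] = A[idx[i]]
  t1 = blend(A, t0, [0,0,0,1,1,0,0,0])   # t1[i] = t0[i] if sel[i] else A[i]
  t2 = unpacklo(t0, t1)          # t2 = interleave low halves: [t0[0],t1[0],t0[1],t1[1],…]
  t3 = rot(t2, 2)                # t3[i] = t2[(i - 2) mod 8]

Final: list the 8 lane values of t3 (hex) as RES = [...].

  t0: 8f ab 8f 6e 86 8f 8f ab
  t1: ab c0 2f 6e 86 86 70 6e
  t2: 8f ab ab c0 8f 2f 6e 6e
  t3: 6e 6e 8f ab ab c0 8f 2f

RES = [ 0x6e  0x6e  0x8f  0xab  0xab  0xc0  0x8f  0x2f ]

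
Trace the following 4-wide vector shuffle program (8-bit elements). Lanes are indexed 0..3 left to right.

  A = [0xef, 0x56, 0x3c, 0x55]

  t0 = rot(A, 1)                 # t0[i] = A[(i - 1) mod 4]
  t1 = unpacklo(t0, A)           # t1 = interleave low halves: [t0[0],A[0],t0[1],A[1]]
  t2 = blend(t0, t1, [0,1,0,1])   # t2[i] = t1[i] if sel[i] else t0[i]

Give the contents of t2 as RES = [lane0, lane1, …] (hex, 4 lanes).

RES = [ 0x55  0xef  0x56  0x56 ]

  t0: 55 ef 56 3c
  t1: 55 ef ef 56
  t2: 55 ef 56 56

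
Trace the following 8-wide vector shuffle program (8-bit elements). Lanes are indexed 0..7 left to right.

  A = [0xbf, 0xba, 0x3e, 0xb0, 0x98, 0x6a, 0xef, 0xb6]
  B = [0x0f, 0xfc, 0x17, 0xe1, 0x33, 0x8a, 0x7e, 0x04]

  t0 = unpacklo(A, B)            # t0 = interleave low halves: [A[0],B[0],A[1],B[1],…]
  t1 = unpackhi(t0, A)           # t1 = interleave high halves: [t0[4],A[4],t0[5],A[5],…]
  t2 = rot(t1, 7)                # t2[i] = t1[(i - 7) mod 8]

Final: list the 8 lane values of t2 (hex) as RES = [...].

t0 = [0xbf, 0x0f, 0xba, 0xfc, 0x3e, 0x17, 0xb0, 0xe1]
t1 = [0x3e, 0x98, 0x17, 0x6a, 0xb0, 0xef, 0xe1, 0xb6]
t2 = [0x98, 0x17, 0x6a, 0xb0, 0xef, 0xe1, 0xb6, 0x3e]

RES = [ 0x98  0x17  0x6a  0xb0  0xef  0xe1  0xb6  0x3e ]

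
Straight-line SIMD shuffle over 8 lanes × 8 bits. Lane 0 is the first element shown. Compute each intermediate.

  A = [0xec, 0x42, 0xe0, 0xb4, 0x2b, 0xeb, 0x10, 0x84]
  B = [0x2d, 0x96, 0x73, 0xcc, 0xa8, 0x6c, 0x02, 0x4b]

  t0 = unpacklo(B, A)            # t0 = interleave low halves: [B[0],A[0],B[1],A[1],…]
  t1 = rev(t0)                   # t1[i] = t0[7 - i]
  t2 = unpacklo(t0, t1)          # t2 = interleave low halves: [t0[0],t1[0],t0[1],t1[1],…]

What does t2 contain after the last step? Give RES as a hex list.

RES = [0x2d, 0xb4, 0xec, 0xcc, 0x96, 0xe0, 0x42, 0x73]

t0 = [0x2d, 0xec, 0x96, 0x42, 0x73, 0xe0, 0xcc, 0xb4]
t1 = [0xb4, 0xcc, 0xe0, 0x73, 0x42, 0x96, 0xec, 0x2d]
t2 = [0x2d, 0xb4, 0xec, 0xcc, 0x96, 0xe0, 0x42, 0x73]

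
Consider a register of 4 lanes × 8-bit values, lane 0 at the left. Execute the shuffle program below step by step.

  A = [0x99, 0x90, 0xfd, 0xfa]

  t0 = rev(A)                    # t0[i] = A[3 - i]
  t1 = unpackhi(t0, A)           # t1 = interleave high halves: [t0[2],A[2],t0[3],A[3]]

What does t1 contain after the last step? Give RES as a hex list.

→ t0 |fa|fd|90|99|
→ t1 |90|fd|99|fa|

RES = [0x90, 0xfd, 0x99, 0xfa]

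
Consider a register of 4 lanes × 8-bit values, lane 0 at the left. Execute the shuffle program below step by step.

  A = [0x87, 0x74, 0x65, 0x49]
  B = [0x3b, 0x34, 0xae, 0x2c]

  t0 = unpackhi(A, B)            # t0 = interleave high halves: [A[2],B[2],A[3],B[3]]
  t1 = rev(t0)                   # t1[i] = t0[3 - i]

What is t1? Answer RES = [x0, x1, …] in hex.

t0 = [0x65, 0xae, 0x49, 0x2c]
t1 = [0x2c, 0x49, 0xae, 0x65]

RES = [0x2c, 0x49, 0xae, 0x65]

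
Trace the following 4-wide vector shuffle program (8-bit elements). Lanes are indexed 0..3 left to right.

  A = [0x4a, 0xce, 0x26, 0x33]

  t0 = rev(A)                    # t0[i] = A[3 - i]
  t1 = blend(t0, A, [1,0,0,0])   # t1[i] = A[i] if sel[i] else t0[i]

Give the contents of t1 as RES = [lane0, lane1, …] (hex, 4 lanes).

RES = [0x4a, 0x26, 0xce, 0x4a]

  t0: 33 26 ce 4a
  t1: 4a 26 ce 4a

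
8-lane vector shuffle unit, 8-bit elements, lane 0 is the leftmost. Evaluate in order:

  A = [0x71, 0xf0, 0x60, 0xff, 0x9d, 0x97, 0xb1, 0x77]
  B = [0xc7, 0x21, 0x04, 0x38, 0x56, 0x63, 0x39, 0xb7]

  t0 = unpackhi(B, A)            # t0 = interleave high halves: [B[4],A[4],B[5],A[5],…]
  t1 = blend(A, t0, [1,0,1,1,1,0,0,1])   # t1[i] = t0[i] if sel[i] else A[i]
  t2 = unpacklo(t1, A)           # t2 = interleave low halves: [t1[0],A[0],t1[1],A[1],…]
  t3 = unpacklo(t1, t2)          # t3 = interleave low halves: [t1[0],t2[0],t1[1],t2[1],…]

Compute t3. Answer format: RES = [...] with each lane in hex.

RES = [ 0x56  0x56  0xf0  0x71  0x63  0xf0  0x97  0xf0 ]

→ t0 |56|9d|63|97|39|b1|b7|77|
→ t1 |56|f0|63|97|39|97|b1|77|
→ t2 |56|71|f0|f0|63|60|97|ff|
→ t3 |56|56|f0|71|63|f0|97|f0|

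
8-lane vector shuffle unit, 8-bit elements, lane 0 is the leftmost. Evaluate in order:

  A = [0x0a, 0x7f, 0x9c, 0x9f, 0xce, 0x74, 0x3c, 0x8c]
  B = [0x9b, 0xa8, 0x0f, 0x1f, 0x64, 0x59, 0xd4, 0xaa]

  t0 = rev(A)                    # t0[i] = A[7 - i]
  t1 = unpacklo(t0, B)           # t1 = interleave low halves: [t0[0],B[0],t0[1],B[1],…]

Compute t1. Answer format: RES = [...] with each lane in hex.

t0 = [0x8c, 0x3c, 0x74, 0xce, 0x9f, 0x9c, 0x7f, 0x0a]
t1 = [0x8c, 0x9b, 0x3c, 0xa8, 0x74, 0x0f, 0xce, 0x1f]

RES = [0x8c, 0x9b, 0x3c, 0xa8, 0x74, 0x0f, 0xce, 0x1f]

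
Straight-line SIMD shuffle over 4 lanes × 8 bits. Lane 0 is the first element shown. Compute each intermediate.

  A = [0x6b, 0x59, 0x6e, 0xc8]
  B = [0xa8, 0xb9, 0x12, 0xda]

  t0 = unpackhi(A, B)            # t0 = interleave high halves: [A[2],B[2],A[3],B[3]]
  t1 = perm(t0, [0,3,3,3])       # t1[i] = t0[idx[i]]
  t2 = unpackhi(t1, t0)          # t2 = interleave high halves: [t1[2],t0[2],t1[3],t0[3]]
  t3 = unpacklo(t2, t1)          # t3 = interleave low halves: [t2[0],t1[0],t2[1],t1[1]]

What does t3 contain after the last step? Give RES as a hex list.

t0 = [0x6e, 0x12, 0xc8, 0xda]
t1 = [0x6e, 0xda, 0xda, 0xda]
t2 = [0xda, 0xc8, 0xda, 0xda]
t3 = [0xda, 0x6e, 0xc8, 0xda]

RES = [ 0xda  0x6e  0xc8  0xda ]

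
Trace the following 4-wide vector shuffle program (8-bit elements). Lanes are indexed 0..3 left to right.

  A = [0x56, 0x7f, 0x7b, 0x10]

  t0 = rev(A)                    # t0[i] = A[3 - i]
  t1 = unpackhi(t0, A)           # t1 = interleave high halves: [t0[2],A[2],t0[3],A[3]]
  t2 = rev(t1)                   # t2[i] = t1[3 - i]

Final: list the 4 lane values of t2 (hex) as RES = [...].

RES = [ 0x10  0x56  0x7b  0x7f ]

→ t0 |10|7b|7f|56|
→ t1 |7f|7b|56|10|
→ t2 |10|56|7b|7f|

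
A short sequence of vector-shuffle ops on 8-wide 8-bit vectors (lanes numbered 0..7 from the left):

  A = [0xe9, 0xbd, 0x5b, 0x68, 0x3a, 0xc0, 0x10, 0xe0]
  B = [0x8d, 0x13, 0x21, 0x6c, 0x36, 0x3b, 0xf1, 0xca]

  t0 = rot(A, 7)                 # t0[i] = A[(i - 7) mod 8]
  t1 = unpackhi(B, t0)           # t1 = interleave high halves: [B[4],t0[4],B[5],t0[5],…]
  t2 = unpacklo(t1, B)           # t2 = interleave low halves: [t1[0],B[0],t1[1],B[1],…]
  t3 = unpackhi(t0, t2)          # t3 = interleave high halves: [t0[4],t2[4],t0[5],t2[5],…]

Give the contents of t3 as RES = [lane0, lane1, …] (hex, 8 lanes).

t0 = [0xbd, 0x5b, 0x68, 0x3a, 0xc0, 0x10, 0xe0, 0xe9]
t1 = [0x36, 0xc0, 0x3b, 0x10, 0xf1, 0xe0, 0xca, 0xe9]
t2 = [0x36, 0x8d, 0xc0, 0x13, 0x3b, 0x21, 0x10, 0x6c]
t3 = [0xc0, 0x3b, 0x10, 0x21, 0xe0, 0x10, 0xe9, 0x6c]

RES = [ 0xc0  0x3b  0x10  0x21  0xe0  0x10  0xe9  0x6c ]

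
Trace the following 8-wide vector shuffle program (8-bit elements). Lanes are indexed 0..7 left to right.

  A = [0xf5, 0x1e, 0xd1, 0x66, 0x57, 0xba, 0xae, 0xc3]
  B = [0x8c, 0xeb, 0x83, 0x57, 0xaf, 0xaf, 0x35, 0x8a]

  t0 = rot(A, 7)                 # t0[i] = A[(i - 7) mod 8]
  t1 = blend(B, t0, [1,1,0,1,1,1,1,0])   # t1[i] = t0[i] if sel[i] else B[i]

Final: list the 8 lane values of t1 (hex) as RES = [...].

RES = [ 0x1e  0xd1  0x83  0x57  0xba  0xae  0xc3  0x8a ]

t0 = [0x1e, 0xd1, 0x66, 0x57, 0xba, 0xae, 0xc3, 0xf5]
t1 = [0x1e, 0xd1, 0x83, 0x57, 0xba, 0xae, 0xc3, 0x8a]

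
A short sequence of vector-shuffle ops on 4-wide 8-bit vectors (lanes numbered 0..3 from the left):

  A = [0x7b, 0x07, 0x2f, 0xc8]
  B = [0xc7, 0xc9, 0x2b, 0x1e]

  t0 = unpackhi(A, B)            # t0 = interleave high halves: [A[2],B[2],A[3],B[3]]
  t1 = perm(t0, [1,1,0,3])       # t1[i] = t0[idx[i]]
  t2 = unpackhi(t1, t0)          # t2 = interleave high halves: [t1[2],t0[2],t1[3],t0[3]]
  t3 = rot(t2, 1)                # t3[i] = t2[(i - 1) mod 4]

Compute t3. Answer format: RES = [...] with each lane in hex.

RES = [0x1e, 0x2f, 0xc8, 0x1e]

t0 = [0x2f, 0x2b, 0xc8, 0x1e]
t1 = [0x2b, 0x2b, 0x2f, 0x1e]
t2 = [0x2f, 0xc8, 0x1e, 0x1e]
t3 = [0x1e, 0x2f, 0xc8, 0x1e]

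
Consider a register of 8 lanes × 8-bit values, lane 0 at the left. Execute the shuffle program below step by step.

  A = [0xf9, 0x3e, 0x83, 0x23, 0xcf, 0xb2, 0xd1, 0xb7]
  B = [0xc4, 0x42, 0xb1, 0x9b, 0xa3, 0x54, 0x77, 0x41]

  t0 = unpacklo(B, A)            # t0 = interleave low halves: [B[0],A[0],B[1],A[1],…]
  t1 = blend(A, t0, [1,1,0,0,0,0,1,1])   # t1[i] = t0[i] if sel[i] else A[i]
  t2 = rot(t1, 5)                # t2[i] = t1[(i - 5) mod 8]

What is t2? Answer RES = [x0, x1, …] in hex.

RES = [ 0x23  0xcf  0xb2  0x9b  0x23  0xc4  0xf9  0x83 ]

  t0: c4 f9 42 3e b1 83 9b 23
  t1: c4 f9 83 23 cf b2 9b 23
  t2: 23 cf b2 9b 23 c4 f9 83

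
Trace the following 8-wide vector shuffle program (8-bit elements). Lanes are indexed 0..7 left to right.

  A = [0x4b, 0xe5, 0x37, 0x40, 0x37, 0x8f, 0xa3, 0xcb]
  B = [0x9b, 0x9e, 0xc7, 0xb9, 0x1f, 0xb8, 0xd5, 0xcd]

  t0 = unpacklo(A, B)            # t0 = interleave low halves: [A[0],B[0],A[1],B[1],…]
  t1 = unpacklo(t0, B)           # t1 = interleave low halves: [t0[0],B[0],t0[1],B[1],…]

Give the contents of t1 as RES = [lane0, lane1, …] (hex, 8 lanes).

  t0: 4b 9b e5 9e 37 c7 40 b9
  t1: 4b 9b 9b 9e e5 c7 9e b9

RES = [0x4b, 0x9b, 0x9b, 0x9e, 0xe5, 0xc7, 0x9e, 0xb9]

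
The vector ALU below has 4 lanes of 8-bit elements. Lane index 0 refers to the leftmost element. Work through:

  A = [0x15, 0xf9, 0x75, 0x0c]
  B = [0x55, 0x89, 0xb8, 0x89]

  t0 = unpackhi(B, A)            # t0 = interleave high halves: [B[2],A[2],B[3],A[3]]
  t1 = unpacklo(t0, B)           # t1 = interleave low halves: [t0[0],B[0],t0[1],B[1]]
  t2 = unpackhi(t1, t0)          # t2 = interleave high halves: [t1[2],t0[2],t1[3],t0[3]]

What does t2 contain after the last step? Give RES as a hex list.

RES = [0x75, 0x89, 0x89, 0x0c]

→ t0 |b8|75|89|0c|
→ t1 |b8|55|75|89|
→ t2 |75|89|89|0c|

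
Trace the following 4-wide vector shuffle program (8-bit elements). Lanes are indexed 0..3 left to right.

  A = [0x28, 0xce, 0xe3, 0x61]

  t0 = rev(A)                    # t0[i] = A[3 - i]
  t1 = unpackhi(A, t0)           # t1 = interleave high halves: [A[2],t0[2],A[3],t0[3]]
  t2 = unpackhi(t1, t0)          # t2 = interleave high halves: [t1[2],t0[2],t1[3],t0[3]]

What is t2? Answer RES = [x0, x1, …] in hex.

RES = [0x61, 0xce, 0x28, 0x28]

t0 = [0x61, 0xe3, 0xce, 0x28]
t1 = [0xe3, 0xce, 0x61, 0x28]
t2 = [0x61, 0xce, 0x28, 0x28]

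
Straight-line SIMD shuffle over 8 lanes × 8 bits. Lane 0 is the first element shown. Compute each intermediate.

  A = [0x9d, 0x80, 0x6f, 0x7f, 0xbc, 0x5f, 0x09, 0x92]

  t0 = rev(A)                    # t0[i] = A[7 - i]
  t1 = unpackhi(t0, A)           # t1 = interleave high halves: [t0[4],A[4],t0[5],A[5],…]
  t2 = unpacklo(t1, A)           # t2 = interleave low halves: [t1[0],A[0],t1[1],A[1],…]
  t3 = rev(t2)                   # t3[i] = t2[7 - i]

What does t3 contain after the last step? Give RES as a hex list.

RES = [ 0x7f  0x5f  0x6f  0x6f  0x80  0xbc  0x9d  0x7f ]

→ t0 |92|09|5f|bc|7f|6f|80|9d|
→ t1 |7f|bc|6f|5f|80|09|9d|92|
→ t2 |7f|9d|bc|80|6f|6f|5f|7f|
→ t3 |7f|5f|6f|6f|80|bc|9d|7f|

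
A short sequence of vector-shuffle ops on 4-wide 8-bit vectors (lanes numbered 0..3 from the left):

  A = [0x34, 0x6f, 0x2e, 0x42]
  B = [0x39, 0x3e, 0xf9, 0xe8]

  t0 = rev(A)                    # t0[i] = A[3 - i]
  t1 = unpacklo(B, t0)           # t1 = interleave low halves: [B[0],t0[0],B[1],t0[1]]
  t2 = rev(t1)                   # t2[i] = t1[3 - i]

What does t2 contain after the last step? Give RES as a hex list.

  t0: 42 2e 6f 34
  t1: 39 42 3e 2e
  t2: 2e 3e 42 39

RES = [0x2e, 0x3e, 0x42, 0x39]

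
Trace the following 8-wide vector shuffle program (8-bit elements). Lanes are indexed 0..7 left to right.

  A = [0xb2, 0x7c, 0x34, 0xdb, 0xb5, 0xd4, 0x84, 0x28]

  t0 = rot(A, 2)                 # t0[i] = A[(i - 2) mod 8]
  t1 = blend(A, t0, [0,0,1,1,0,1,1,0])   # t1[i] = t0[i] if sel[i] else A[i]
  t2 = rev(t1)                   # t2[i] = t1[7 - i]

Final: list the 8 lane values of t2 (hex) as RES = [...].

RES = [ 0x28  0xb5  0xdb  0xb5  0x7c  0xb2  0x7c  0xb2 ]

  t0: 84 28 b2 7c 34 db b5 d4
  t1: b2 7c b2 7c b5 db b5 28
  t2: 28 b5 db b5 7c b2 7c b2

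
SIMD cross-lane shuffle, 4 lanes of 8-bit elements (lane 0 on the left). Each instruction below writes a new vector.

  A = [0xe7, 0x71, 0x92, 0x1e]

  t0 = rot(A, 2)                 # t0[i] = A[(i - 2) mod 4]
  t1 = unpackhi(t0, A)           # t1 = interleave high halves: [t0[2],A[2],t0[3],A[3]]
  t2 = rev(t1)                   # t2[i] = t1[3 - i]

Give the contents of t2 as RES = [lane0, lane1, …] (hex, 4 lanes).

  t0: 92 1e e7 71
  t1: e7 92 71 1e
  t2: 1e 71 92 e7

RES = [ 0x1e  0x71  0x92  0xe7 ]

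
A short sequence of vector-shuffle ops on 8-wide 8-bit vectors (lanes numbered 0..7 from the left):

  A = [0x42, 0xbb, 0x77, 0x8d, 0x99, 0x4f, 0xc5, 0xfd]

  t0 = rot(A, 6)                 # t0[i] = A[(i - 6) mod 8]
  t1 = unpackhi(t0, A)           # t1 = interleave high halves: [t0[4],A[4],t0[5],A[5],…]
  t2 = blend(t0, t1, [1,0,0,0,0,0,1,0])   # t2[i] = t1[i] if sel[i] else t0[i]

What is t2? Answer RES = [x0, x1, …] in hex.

RES = [0xc5, 0x8d, 0x99, 0x4f, 0xc5, 0xfd, 0xbb, 0xbb]

  t0: 77 8d 99 4f c5 fd 42 bb
  t1: c5 99 fd 4f 42 c5 bb fd
  t2: c5 8d 99 4f c5 fd bb bb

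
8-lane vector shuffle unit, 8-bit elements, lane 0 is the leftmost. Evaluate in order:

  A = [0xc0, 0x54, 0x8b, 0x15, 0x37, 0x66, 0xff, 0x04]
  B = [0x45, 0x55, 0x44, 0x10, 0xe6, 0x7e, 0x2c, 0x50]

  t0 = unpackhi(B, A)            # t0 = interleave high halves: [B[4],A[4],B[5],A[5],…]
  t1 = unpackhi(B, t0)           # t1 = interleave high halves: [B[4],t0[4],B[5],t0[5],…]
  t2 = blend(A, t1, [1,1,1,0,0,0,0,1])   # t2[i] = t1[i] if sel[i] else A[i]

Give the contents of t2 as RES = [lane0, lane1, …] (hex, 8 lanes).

RES = [0xe6, 0x2c, 0x7e, 0x15, 0x37, 0x66, 0xff, 0x04]

→ t0 |e6|37|7e|66|2c|ff|50|04|
→ t1 |e6|2c|7e|ff|2c|50|50|04|
→ t2 |e6|2c|7e|15|37|66|ff|04|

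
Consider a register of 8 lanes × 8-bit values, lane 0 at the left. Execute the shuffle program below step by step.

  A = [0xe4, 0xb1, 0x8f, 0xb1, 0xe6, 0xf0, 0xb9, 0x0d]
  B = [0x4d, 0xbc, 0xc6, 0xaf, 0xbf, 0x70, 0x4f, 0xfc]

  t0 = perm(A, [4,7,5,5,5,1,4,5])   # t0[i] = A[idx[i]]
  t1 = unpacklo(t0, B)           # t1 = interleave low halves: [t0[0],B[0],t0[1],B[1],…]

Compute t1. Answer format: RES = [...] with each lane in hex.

RES = [0xe6, 0x4d, 0x0d, 0xbc, 0xf0, 0xc6, 0xf0, 0xaf]

  t0: e6 0d f0 f0 f0 b1 e6 f0
  t1: e6 4d 0d bc f0 c6 f0 af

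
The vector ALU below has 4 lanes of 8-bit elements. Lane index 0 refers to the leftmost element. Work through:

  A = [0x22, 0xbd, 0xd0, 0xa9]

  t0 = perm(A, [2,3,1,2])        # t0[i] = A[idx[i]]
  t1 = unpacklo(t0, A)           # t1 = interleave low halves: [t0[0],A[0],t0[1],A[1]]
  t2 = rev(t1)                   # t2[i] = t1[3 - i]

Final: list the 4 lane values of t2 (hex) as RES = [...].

RES = [ 0xbd  0xa9  0x22  0xd0 ]

→ t0 |d0|a9|bd|d0|
→ t1 |d0|22|a9|bd|
→ t2 |bd|a9|22|d0|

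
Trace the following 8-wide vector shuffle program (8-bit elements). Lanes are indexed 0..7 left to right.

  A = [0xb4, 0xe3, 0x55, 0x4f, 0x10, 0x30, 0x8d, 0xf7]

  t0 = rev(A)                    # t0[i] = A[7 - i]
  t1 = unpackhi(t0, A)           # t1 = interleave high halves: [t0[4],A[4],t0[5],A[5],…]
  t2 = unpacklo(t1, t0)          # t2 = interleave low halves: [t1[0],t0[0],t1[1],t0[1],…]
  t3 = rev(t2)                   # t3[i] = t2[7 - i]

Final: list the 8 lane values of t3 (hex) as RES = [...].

t0 = [0xf7, 0x8d, 0x30, 0x10, 0x4f, 0x55, 0xe3, 0xb4]
t1 = [0x4f, 0x10, 0x55, 0x30, 0xe3, 0x8d, 0xb4, 0xf7]
t2 = [0x4f, 0xf7, 0x10, 0x8d, 0x55, 0x30, 0x30, 0x10]
t3 = [0x10, 0x30, 0x30, 0x55, 0x8d, 0x10, 0xf7, 0x4f]

RES = [ 0x10  0x30  0x30  0x55  0x8d  0x10  0xf7  0x4f ]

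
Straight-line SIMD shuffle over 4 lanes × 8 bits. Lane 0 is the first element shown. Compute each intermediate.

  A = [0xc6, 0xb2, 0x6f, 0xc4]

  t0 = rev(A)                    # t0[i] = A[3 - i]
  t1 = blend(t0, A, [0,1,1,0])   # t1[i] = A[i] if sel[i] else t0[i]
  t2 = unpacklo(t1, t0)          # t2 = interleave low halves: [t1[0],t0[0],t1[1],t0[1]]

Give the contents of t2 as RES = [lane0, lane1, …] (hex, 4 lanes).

RES = [0xc4, 0xc4, 0xb2, 0x6f]

→ t0 |c4|6f|b2|c6|
→ t1 |c4|b2|6f|c6|
→ t2 |c4|c4|b2|6f|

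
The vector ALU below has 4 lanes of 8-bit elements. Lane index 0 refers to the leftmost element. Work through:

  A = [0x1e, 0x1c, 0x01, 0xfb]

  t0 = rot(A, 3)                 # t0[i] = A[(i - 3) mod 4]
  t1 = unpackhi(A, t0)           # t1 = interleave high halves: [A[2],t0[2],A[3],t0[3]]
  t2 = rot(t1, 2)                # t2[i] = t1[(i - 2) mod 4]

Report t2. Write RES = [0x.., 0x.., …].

→ t0 |1c|01|fb|1e|
→ t1 |01|fb|fb|1e|
→ t2 |fb|1e|01|fb|

RES = [ 0xfb  0x1e  0x01  0xfb ]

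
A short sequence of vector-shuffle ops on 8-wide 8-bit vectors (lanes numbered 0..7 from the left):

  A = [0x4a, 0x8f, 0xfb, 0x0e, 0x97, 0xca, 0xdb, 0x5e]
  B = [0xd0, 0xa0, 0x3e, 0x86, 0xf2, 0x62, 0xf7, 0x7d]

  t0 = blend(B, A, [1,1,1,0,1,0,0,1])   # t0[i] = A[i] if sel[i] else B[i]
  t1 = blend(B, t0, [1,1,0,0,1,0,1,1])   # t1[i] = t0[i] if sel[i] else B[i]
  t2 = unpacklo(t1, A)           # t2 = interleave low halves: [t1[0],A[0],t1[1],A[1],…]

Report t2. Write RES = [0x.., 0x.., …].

RES = [ 0x4a  0x4a  0x8f  0x8f  0x3e  0xfb  0x86  0x0e ]

  t0: 4a 8f fb 86 97 62 f7 5e
  t1: 4a 8f 3e 86 97 62 f7 5e
  t2: 4a 4a 8f 8f 3e fb 86 0e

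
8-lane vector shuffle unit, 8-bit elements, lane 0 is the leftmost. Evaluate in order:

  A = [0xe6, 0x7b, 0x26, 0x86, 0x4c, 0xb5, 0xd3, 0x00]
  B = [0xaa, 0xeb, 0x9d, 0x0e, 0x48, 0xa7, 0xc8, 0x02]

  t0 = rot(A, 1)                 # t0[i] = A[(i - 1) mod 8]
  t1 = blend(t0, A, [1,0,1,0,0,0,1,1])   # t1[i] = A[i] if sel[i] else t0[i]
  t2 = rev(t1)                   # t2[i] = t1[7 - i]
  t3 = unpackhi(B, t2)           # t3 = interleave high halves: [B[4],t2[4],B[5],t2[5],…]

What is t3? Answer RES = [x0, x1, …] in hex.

RES = [0x48, 0x26, 0xa7, 0x26, 0xc8, 0xe6, 0x02, 0xe6]

t0 = [0x00, 0xe6, 0x7b, 0x26, 0x86, 0x4c, 0xb5, 0xd3]
t1 = [0xe6, 0xe6, 0x26, 0x26, 0x86, 0x4c, 0xd3, 0x00]
t2 = [0x00, 0xd3, 0x4c, 0x86, 0x26, 0x26, 0xe6, 0xe6]
t3 = [0x48, 0x26, 0xa7, 0x26, 0xc8, 0xe6, 0x02, 0xe6]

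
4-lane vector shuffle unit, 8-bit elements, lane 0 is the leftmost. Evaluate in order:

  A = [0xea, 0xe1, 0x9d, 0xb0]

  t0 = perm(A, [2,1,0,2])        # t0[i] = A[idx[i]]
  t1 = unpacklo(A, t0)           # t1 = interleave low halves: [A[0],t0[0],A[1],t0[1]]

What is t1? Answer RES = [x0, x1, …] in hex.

→ t0 |9d|e1|ea|9d|
→ t1 |ea|9d|e1|e1|

RES = [ 0xea  0x9d  0xe1  0xe1 ]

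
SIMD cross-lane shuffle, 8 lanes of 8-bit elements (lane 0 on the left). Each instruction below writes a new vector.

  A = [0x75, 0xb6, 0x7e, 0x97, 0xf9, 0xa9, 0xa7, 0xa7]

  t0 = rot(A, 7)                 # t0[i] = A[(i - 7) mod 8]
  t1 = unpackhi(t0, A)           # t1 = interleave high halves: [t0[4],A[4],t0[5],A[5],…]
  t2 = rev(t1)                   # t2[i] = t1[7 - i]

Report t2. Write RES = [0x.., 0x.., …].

→ t0 |b6|7e|97|f9|a9|a7|a7|75|
→ t1 |a9|f9|a7|a9|a7|a7|75|a7|
→ t2 |a7|75|a7|a7|a9|a7|f9|a9|

RES = [0xa7, 0x75, 0xa7, 0xa7, 0xa9, 0xa7, 0xf9, 0xa9]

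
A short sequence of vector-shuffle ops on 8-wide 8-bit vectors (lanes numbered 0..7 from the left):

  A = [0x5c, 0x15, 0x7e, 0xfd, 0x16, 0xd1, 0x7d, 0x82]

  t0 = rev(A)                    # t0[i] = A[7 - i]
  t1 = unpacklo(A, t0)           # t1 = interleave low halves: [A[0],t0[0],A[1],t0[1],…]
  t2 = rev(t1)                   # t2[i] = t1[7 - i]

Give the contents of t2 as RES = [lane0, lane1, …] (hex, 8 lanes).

t0 = [0x82, 0x7d, 0xd1, 0x16, 0xfd, 0x7e, 0x15, 0x5c]
t1 = [0x5c, 0x82, 0x15, 0x7d, 0x7e, 0xd1, 0xfd, 0x16]
t2 = [0x16, 0xfd, 0xd1, 0x7e, 0x7d, 0x15, 0x82, 0x5c]

RES = [0x16, 0xfd, 0xd1, 0x7e, 0x7d, 0x15, 0x82, 0x5c]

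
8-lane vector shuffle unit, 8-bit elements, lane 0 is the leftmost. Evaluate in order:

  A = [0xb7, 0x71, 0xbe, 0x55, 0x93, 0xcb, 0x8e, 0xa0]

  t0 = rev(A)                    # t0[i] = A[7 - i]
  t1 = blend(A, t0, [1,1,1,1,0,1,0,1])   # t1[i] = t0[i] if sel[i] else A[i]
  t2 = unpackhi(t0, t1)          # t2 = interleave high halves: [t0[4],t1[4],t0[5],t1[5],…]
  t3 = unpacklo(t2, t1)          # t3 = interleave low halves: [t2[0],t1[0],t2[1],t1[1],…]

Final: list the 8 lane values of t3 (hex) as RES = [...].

t0 = [0xa0, 0x8e, 0xcb, 0x93, 0x55, 0xbe, 0x71, 0xb7]
t1 = [0xa0, 0x8e, 0xcb, 0x93, 0x93, 0xbe, 0x8e, 0xb7]
t2 = [0x55, 0x93, 0xbe, 0xbe, 0x71, 0x8e, 0xb7, 0xb7]
t3 = [0x55, 0xa0, 0x93, 0x8e, 0xbe, 0xcb, 0xbe, 0x93]

RES = [ 0x55  0xa0  0x93  0x8e  0xbe  0xcb  0xbe  0x93 ]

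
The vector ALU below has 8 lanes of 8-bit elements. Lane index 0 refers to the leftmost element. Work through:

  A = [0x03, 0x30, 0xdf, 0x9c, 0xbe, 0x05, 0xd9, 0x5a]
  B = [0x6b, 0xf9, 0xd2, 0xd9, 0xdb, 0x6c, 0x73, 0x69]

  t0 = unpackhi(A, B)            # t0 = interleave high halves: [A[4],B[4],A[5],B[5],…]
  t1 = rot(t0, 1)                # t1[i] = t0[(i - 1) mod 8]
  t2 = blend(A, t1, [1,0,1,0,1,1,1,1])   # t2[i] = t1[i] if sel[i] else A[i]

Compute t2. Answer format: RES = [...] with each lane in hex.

→ t0 |be|db|05|6c|d9|73|5a|69|
→ t1 |69|be|db|05|6c|d9|73|5a|
→ t2 |69|30|db|9c|6c|d9|73|5a|

RES = [0x69, 0x30, 0xdb, 0x9c, 0x6c, 0xd9, 0x73, 0x5a]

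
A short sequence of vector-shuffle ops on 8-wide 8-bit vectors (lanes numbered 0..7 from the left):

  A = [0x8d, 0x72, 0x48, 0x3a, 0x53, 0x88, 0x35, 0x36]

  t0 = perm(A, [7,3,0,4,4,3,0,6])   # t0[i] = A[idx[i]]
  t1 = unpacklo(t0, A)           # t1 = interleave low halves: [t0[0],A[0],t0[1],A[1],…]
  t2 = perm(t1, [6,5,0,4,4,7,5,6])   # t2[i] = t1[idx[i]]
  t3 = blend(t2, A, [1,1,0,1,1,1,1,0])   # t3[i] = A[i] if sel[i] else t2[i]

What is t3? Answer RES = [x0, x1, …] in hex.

RES = [0x8d, 0x72, 0x36, 0x3a, 0x53, 0x88, 0x35, 0x53]

t0 = [0x36, 0x3a, 0x8d, 0x53, 0x53, 0x3a, 0x8d, 0x35]
t1 = [0x36, 0x8d, 0x3a, 0x72, 0x8d, 0x48, 0x53, 0x3a]
t2 = [0x53, 0x48, 0x36, 0x8d, 0x8d, 0x3a, 0x48, 0x53]
t3 = [0x8d, 0x72, 0x36, 0x3a, 0x53, 0x88, 0x35, 0x53]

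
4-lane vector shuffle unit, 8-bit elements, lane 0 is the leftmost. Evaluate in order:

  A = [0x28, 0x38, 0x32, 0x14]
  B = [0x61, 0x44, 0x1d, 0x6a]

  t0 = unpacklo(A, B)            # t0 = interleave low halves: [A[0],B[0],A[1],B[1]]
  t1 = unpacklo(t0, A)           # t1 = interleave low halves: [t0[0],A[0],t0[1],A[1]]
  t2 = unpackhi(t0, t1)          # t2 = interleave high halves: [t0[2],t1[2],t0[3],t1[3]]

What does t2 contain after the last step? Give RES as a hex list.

RES = [ 0x38  0x61  0x44  0x38 ]

t0 = [0x28, 0x61, 0x38, 0x44]
t1 = [0x28, 0x28, 0x61, 0x38]
t2 = [0x38, 0x61, 0x44, 0x38]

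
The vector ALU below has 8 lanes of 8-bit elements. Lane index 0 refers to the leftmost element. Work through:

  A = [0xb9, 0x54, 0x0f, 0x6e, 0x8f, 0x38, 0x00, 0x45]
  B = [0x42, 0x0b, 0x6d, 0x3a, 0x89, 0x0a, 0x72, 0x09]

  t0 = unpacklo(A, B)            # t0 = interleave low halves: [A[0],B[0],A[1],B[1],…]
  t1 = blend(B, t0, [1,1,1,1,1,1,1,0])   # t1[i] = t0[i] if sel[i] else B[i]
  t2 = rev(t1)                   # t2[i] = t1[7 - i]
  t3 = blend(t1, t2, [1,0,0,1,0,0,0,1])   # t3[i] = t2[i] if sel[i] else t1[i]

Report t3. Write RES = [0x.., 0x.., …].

→ t0 |b9|42|54|0b|0f|6d|6e|3a|
→ t1 |b9|42|54|0b|0f|6d|6e|09|
→ t2 |09|6e|6d|0f|0b|54|42|b9|
→ t3 |09|42|54|0f|0f|6d|6e|b9|

RES = [ 0x09  0x42  0x54  0x0f  0x0f  0x6d  0x6e  0xb9 ]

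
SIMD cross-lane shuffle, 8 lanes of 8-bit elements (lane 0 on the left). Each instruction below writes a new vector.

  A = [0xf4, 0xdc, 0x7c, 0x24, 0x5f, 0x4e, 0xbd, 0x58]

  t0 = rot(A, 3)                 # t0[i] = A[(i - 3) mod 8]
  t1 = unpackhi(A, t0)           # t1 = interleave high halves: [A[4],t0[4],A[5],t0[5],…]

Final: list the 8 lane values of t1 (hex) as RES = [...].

t0 = [0x4e, 0xbd, 0x58, 0xf4, 0xdc, 0x7c, 0x24, 0x5f]
t1 = [0x5f, 0xdc, 0x4e, 0x7c, 0xbd, 0x24, 0x58, 0x5f]

RES = [0x5f, 0xdc, 0x4e, 0x7c, 0xbd, 0x24, 0x58, 0x5f]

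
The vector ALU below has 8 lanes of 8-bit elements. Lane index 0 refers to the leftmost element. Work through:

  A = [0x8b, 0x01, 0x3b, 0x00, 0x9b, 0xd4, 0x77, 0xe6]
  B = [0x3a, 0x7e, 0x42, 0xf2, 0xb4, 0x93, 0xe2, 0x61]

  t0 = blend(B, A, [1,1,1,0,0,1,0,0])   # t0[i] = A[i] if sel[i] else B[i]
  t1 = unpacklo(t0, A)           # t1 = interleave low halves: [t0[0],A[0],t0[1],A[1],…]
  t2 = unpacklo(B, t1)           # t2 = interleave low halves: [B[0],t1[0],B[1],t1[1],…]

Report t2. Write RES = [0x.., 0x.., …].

RES = [ 0x3a  0x8b  0x7e  0x8b  0x42  0x01  0xf2  0x01 ]

  t0: 8b 01 3b f2 b4 d4 e2 61
  t1: 8b 8b 01 01 3b 3b f2 00
  t2: 3a 8b 7e 8b 42 01 f2 01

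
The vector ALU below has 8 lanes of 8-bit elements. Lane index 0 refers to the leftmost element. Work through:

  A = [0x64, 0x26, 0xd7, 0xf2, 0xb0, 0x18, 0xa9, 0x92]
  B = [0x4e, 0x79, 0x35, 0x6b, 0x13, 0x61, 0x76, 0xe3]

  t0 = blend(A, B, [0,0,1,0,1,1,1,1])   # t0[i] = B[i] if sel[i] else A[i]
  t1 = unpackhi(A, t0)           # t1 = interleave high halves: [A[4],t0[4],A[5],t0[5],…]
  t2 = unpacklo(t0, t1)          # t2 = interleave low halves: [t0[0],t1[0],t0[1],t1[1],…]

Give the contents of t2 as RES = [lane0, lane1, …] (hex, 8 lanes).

  t0: 64 26 35 f2 13 61 76 e3
  t1: b0 13 18 61 a9 76 92 e3
  t2: 64 b0 26 13 35 18 f2 61

RES = [ 0x64  0xb0  0x26  0x13  0x35  0x18  0xf2  0x61 ]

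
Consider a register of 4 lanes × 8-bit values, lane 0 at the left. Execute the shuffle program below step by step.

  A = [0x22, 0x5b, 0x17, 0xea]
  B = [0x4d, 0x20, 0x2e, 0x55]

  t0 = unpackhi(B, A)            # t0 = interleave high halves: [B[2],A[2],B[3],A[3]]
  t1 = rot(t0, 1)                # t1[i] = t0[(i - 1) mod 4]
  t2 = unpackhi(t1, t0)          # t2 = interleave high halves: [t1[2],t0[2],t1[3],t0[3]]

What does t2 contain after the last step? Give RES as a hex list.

→ t0 |2e|17|55|ea|
→ t1 |ea|2e|17|55|
→ t2 |17|55|55|ea|

RES = [0x17, 0x55, 0x55, 0xea]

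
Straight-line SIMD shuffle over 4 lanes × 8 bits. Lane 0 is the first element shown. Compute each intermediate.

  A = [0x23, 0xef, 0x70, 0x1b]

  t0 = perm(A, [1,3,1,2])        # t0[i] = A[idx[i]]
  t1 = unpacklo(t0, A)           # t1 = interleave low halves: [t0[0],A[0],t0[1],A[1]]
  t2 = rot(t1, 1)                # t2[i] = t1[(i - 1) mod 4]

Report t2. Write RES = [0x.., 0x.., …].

RES = [ 0xef  0xef  0x23  0x1b ]

t0 = [0xef, 0x1b, 0xef, 0x70]
t1 = [0xef, 0x23, 0x1b, 0xef]
t2 = [0xef, 0xef, 0x23, 0x1b]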